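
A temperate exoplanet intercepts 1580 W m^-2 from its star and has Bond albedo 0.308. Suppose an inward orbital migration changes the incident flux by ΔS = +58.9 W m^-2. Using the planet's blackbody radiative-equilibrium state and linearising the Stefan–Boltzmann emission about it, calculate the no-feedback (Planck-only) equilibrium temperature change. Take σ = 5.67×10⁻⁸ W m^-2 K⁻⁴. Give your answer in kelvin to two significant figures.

2.5 K

Reference equilibrium: T_e = [S(1−α)/(4σ)]^(1/4) = 263.5 K.
Only a fraction (1−α) is absorbed and it's spread over 4πR², so ΔF = (1−α)ΔS/4 = 10.19 W m^-2.
The Planck feedback parameter is 4σT_e³ = 4.149 W m^-2/K.
ΔT₀ = ΔF/λ_P = 10.19/4.149 = 2.46 K.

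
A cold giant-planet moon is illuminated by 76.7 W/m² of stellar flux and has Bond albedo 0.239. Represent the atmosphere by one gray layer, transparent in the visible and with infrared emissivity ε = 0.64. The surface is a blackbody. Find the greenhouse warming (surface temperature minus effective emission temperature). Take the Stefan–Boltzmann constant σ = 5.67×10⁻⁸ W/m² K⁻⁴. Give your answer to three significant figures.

The planet radiates to space at T_e = [S(1−α)/(4σ)]^(1/4) = 126.7 K.
The surface balance (absorbed SW + ε·downward IR = σT_s⁴) with T_a⁴ = T_s⁴/2 reduces to T_s = T_e·[2/(2−ε)]^¼ = 139.5 K.
T_s − T_e = 139.5 − 126.7 = 12.82 K.

12.8 K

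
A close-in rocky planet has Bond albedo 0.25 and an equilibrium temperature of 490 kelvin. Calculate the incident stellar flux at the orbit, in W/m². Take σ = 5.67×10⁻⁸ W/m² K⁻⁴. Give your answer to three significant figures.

Invert the energy balance for S: S = 4σT⁴/(1−α).
The emitted flux is σT⁴ = 3269 W/m².
So S = 4×3269/(1−0.25) = 17430 W/m².

17400 W/m²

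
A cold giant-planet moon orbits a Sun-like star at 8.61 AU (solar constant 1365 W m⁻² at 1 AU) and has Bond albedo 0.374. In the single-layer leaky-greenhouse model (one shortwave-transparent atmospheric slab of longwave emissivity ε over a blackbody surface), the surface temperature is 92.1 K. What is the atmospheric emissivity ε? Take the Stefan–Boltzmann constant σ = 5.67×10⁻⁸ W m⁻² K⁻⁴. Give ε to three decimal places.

By the inverse-square law, S = 1365/8.61² = 18.41 W m⁻².
Effective temperature: T_e = [S(1−α)/(4σ)]^(1/4) = 84.43 K.
T_s⁴ = T_e⁴·2/(2−ε) → ε = 2 − 2(T_e/T_s)⁴ = 2 − 2·(84.43/92.1)⁴ = 0.5873.

0.587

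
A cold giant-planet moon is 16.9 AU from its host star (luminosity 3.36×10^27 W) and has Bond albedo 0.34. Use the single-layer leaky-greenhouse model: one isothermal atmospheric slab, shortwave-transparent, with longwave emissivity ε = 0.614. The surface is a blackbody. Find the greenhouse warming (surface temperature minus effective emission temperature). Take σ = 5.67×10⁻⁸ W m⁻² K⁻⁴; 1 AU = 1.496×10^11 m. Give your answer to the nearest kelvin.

Orbital distance: d = 16.9 AU = 2.528×10^12 m.
S = L/(4πd²) = 41.83 W m⁻².
The planet radiates to space at T_e = [S(1−α)/(4σ)]^(1/4) = 105.0 K.
Surface balance with a leaky layer gives σT_s⁴ = σT_e⁴·2/(2−ε), so T_s = T_e·[2/(2−0.614)]^(1/4) = 115.1 K.
Greenhouse warming: T_s − T_e = 10.09 K.

10 K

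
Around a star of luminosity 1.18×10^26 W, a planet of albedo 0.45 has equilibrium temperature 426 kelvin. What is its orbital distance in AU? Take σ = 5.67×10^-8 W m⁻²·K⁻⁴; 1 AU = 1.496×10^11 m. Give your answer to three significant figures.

0.176 AU

Energy balance gives S = 4σT⁴/(1−α) = 13580 W m⁻².
From L = 4πd²S, d = √(1.18×10^26/(4π·13580)) = 2.630×10^10 m = 0.1758 AU.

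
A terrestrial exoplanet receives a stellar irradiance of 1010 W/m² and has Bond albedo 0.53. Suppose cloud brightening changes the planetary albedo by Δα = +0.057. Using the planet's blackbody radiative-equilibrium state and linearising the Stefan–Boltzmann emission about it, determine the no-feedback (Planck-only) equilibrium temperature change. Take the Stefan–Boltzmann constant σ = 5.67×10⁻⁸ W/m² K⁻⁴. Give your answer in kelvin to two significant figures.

-6.5 K

The baseline emission temperature is T_e = 213.9 K.
TOA radiative forcing: ΔF = −S·Δα/4 = −1010·(+0.057)/4 = -14.39 W/m².
Planck response: λ_P = 4σT_e³ = 4·5.67×10⁻⁸·(213.9)³ = 2.219 W/m²/K.
ΔT₀ = ΔF/λ_P = -14.39/2.219 = -6.49 K.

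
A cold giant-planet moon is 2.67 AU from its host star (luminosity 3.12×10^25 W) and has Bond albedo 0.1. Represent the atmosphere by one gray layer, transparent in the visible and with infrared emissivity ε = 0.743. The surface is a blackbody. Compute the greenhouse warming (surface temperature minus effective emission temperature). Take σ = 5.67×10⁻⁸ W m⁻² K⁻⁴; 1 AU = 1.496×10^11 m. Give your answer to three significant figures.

10.9 K

Orbital distance: d = 2.67 AU = 3.994×10^11 m.
Spreading L over a sphere of radius d: S = 3.12×10^25/(4π·3.99×10^11²) = 15.56 W m⁻².
At the top of the atmosphere, σT_e⁴ = S(1−α)/4 = 3.501 W m⁻², giving T_e = 88.65 K.
The surface balance (absorbed SW + ε·downward IR = σT_s⁴) with T_a⁴ = T_s⁴/2 reduces to T_s = T_e·[2/(2−ε)]^¼ = 99.56 K.
Greenhouse warming: T_s − T_e = 10.91 K.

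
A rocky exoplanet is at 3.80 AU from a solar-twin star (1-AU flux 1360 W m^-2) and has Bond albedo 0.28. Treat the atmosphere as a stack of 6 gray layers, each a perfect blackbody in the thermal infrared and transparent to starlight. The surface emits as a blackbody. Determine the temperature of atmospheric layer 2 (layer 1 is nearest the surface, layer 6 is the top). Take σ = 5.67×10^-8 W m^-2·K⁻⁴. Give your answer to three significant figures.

197 K

By the inverse-square law, S = 1360/3.80² = 94.18 W m^-2.
Top-of-atmosphere balance: σT_e⁴ = S(1−α)/4 = 16.95 W m^-2 → T_e = 131.5 K.
Each opaque layer satisfies 2T_j⁴ = T_{j−1}⁴ + T_{j+1}⁴, giving T_k⁴ = (N+1−k)T_e⁴.
With k = 2: T_2 = (6+1−2)^¼·131.5 K = 196.6 K.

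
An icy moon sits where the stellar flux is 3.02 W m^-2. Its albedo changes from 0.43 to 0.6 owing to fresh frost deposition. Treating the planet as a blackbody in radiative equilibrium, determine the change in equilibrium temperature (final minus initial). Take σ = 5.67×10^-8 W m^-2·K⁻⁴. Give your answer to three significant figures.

Before: T₁ = [3.020·0.57/(4σ)]^(1/4) = 52.49 K.
After:  T₂ = [3.020·0.4/(4σ)]^(1/4) = 48.04 K.
Change: 48.04 − 52.49 = -4.448 K.

-4.45 K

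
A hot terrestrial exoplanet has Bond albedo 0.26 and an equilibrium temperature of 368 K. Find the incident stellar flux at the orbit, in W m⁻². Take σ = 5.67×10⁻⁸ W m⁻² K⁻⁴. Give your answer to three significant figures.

5620 W m⁻²

From S(1−α)/4 = σT⁴: S = 4σT⁴/(1−α).
The emitted flux is σT⁴ = 1040 W m⁻².
S = 4·1040/0.74 = 5621 W m⁻².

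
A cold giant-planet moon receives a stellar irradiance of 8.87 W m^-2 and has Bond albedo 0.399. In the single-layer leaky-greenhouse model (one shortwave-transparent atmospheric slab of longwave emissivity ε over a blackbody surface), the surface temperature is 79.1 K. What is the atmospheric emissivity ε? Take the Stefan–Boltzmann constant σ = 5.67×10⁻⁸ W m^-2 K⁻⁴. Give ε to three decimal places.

TOA balance gives T_e = 69.63 K.
Since (2−ε)/2 = (T_e/T_s)⁴ = 0.6004, ε = 0.7992.

0.799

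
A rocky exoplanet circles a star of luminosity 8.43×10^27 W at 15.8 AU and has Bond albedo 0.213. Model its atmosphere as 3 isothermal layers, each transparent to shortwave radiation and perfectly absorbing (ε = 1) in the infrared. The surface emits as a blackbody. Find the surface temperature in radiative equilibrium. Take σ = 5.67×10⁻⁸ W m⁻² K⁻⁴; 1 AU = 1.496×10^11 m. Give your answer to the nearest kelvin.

202 K

d = 15.8 × 1.496×10^11 m = 2.364×10^12 m.
Flux at the orbit: S = L/(4πd²) = 8.43×10^27/(4π·(2.36×10^12)²) = 120.1 W m⁻².
Top-of-atmosphere balance: σT_e⁴ = S(1−α)/4 = 23.62 W m⁻² → T_e = 142.9 K.
With N = 3 opaque layers, T_s = (N+1)^(1/4)·T_e = 4^(1/4)·142.9 = 202.0 K.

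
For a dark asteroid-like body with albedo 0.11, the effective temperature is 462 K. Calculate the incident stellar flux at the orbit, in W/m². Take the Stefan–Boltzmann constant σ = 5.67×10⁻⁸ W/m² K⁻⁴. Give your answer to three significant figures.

From S(1−α)/4 = σT⁴: S = 4σT⁴/(1−α).
σT⁴ = 5.67×10⁻⁸·(462)⁴ = 2583 W/m².
So S = 4×2583/(1−0.11) = 11610 W/m².

11600 W/m²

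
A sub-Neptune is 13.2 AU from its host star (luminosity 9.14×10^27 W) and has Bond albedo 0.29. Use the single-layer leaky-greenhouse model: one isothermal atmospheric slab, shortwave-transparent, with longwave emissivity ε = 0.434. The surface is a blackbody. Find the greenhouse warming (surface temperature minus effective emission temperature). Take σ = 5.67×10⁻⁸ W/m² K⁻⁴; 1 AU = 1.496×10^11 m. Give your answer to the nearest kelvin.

10 kelvin

Orbital distance: d = 13.2 AU = 1.975×10^12 m.
Spreading L over a sphere of radius d: S = 9.14×10^27/(4π·1.97×10^12²) = 186.5 W/m².
The planet radiates to space at T_e = [S(1−α)/(4σ)]^(1/4) = 155.4 K.
For a single slab of emissivity ε, T_s⁴ = 2T_e⁴/(2−ε); thus T_s = 155.4·(1.277)^(1/4) = 165.3 K.
T_s − T_e = 165.3 − 155.4 = 9.803 K.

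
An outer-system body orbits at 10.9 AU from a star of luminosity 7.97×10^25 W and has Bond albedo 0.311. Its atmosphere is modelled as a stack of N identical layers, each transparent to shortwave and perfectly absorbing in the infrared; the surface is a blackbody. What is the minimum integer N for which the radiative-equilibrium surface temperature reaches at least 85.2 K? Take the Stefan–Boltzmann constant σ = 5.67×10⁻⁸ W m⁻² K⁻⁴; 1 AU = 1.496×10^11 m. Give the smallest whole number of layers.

7

Orbital distance: d = 10.9 AU = 1.631×10^12 m.
S = L/(4πd²) = 2.385 W m⁻².
The effective emission temperature is T_e = [S(1−α)/(4σ)]^¼ = 51.88 K.
T_s = (N+1)^(1/4)·T_e ≥ 85.2 K requires N+1 ≥ (T_s/T_e)⁴ = (85.2/51.88)⁴ = 7.272.
Rounding up, N = 7.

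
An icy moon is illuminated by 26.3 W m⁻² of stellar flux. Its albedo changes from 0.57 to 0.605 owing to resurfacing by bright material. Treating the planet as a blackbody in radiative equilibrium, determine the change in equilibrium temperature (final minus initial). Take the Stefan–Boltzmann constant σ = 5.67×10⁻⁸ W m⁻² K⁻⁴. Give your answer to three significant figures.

-1.76 K

With α = 0.57, T₁ = 84.03 K.
After:  T₂ = [26.30·0.395/(4σ)]^(1/4) = 82.27 K.
Change: 82.27 − 84.03 = -1.765 K.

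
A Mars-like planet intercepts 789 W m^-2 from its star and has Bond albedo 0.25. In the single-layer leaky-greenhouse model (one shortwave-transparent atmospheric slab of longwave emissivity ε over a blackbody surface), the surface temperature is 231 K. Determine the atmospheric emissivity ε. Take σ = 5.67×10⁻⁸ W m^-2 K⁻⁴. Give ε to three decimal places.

0.167

First, T_e = [789.0·(1−0.25)/(4σ)]^(1/4) = 226.0 K.
Inverting T_s⁴ = 2T_e⁴/(2−ε): (T_e/T_s)⁴ = 0.9163, so ε = 2(1 − 0.9163) = 0.1674.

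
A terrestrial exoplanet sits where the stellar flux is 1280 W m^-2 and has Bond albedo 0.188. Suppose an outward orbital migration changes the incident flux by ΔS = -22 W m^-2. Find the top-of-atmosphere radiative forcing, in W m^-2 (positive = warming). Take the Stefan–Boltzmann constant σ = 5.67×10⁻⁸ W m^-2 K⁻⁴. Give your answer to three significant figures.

Only a fraction (1−α) is absorbed and it's spread over 4πR², so ΔF = (1−α)ΔS/4 = -4.466 W m^-2.

-4.47 W m^-2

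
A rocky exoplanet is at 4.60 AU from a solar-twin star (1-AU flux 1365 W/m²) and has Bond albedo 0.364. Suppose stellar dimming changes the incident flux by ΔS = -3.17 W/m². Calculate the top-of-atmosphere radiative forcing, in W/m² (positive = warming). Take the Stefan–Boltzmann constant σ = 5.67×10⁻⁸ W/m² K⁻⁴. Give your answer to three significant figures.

By the inverse-square law, S = 1365/4.60² = 64.51 W/m².
TOA radiative forcing: ΔF = (1−α)ΔS/4 = 0.636·(-3.17)/4 = -0.5040 W/m².

-0.504 W/m²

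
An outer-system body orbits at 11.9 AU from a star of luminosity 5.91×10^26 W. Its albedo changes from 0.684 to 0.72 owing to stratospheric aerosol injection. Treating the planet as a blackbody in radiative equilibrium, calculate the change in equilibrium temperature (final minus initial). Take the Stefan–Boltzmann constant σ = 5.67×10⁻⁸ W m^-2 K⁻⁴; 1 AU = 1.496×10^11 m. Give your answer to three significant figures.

-2.01 kelvin

d = 11.9 × 1.496×10^11 m = 1.780×10^12 m.
S = L/(4πd²) = 14.84 W m^-2.
Initial: T₁ = [S(1−0.684)/(4σ)]^(1/4) = 67.43 K.
Final:   T₂ = [S(1−0.72)/(4σ)]^(1/4) = 65.42 K.
ΔT = T₂ − T₁ = -2.008 K.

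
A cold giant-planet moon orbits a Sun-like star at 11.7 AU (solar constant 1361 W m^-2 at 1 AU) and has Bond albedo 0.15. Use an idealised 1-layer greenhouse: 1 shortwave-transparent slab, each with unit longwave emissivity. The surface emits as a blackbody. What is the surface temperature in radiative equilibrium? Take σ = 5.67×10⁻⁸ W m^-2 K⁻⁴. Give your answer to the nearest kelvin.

By the inverse-square law, S = 1361/11.7² = 9.942 W m^-2.
Top-of-atmosphere balance: σT_e⁴ = S(1−α)/4 = 2.113 W m^-2 → T_e = 78.13 K.
For an N-layer opaque stack, T_s⁴ = (N+1)T_e⁴, hence T_s = (2)^(1/4)×78.13 K = 92.91 K.

93 K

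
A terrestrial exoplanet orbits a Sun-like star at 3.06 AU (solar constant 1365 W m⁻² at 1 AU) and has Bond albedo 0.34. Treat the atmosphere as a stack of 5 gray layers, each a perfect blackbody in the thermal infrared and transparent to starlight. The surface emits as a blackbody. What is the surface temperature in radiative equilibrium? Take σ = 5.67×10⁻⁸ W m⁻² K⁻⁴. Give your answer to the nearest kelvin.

225 K

Irradiance scales as 1/d², so S = 1365 W m⁻² × (1/3.06)² = 145.8 W m⁻².
OLR = S(1−α)/4 = 24.05 W m⁻²; the top layer radiates at T_e = 143.5 K.
For an N-layer opaque stack, T_s⁴ = (N+1)T_e⁴, hence T_s = (6)^(1/4)×143.5 K = 224.6 K.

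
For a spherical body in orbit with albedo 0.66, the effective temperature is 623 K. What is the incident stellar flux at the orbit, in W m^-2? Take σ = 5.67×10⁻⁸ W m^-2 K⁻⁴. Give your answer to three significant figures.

1.00×10^5 W m^-2

From S(1−α)/4 = σT⁴: S = 4σT⁴/(1−α).
σT⁴ = 5.67×10⁻⁸·(623)⁴ = 8542 W m^-2.
So S = 4×8542/(1−0.66) = 1.005×10^5 W m^-2.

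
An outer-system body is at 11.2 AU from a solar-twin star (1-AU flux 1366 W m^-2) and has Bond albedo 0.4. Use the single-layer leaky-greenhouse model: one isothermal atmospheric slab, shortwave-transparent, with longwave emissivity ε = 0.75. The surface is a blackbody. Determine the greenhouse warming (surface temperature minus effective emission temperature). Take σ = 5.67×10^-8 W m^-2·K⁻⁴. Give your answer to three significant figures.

By the inverse-square law, S = 1366/11.2² = 10.89 W m^-2.
The planet radiates to space at T_e = [S(1−α)/(4σ)]^(1/4) = 73.26 K.
Surface balance with a leaky layer gives σT_s⁴ = σT_e⁴·2/(2−ε), so T_s = T_e·[2/(2−0.75)]^(1/4) = 82.40 K.
Greenhouse warming: T_s − T_e = 9.135 K.

9.13 K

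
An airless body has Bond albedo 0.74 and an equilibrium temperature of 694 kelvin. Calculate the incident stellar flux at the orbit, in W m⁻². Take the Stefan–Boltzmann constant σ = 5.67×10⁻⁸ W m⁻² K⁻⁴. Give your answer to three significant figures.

From S(1−α)/4 = σT⁴: S = 4σT⁴/(1−α).
The emitted flux is σT⁴ = 13150 W m⁻².
So S = 4×13150/(1−0.74) = 2.024×10^5 W m⁻².

2.02×10^5 W m⁻²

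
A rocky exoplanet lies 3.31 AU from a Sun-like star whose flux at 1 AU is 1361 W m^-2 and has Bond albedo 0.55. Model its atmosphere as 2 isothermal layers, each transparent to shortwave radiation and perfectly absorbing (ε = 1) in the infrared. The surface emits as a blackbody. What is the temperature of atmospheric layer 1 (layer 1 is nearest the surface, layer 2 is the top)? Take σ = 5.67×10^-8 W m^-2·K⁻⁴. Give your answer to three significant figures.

By the inverse-square law, S = 1361/3.31² = 124.2 W m^-2.
OLR = S(1−α)/4 = 13.98 W m^-2; the top layer radiates at T_e = 125.3 K.
In the N-layer model, layer k (counted from the surface) has T_k = (N+1−k)^(1/4)·T_e.
T_1 = (2)^(1/4)·125.3 = 149.0 K.

149 K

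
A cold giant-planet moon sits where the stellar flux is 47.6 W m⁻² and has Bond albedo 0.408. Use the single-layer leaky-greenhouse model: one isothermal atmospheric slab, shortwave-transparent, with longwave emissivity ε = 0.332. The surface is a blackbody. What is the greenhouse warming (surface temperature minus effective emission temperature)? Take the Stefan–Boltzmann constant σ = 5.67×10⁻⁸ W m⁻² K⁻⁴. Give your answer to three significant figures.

4.90 K

Effective emission temperature (TOA balance): σT_e⁴ = S(1−α)/4 = 7.045 W m⁻² → T_e = 105.6 K.
For a single slab of emissivity ε, T_s⁴ = 2T_e⁴/(2−ε); thus T_s = 105.6·(1.199)^(1/4) = 110.5 K.
The atmosphere warms the surface by 4.902 K.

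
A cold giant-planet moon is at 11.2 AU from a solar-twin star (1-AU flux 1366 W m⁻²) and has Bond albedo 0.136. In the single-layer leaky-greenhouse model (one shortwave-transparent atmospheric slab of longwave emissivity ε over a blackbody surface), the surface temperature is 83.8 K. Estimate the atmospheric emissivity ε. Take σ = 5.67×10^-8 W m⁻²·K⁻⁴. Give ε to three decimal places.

By the inverse-square law, S = 1366/11.2² = 10.89 W m⁻².
TOA balance gives T_e = 80.25 K.
Since (2−ε)/2 = (T_e/T_s)⁴ = 0.8412, ε = 0.3176.

0.318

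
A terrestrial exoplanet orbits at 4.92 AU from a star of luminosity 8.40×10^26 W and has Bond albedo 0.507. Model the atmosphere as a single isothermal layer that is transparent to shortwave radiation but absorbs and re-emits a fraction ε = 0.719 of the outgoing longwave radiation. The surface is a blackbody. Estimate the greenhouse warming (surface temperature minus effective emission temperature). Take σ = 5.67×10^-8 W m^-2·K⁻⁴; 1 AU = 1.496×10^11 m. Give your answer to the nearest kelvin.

15 K

Orbital distance: d = 4.92 AU = 7.360×10^11 m.
Spreading L over a sphere of radius d: S = 8.40×10^26/(4π·7.36×10^11²) = 123.4 W m^-2.
The planet radiates to space at T_e = [S(1−α)/(4σ)]^(1/4) = 128.0 K.
The surface balance (absorbed SW + ε·downward IR = σT_s⁴) with T_a⁴ = T_s⁴/2 reduces to T_s = T_e·[2/(2−ε)]^¼ = 143.1 K.
The atmosphere warms the surface by 15.08 K.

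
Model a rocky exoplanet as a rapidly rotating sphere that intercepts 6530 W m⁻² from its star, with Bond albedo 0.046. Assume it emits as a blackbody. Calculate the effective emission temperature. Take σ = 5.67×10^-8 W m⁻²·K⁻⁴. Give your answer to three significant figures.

The planet absorbs (1−α)S over its disc πR² and re-emits over 4πR², so the mean absorbed flux is (1−0.046)·6530/4 = 1557 W m⁻².
In equilibrium σT⁴ equals this, so T = 407.1 K.

407 K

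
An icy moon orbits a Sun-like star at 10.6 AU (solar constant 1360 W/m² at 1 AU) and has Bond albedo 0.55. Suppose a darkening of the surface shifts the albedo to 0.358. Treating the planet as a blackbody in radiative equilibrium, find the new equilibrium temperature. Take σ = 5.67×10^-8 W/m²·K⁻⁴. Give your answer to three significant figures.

76.5 K

Irradiance scales as 1/d², so S = 1360 W/m² × (1/10.6)² = 12.10 W/m².
New equilibrium: T₂ = [(1−0.358)·12.10/(4σ)]^(1/4) = 76.51 K.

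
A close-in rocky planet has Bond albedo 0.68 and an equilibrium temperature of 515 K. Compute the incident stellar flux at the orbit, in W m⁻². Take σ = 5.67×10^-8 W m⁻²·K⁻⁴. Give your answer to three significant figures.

49900 W m⁻²

Invert the energy balance for S: S = 4σT⁴/(1−α).
The emitted flux is σT⁴ = 3989 W m⁻².
So S = 4×3989/(1−0.68) = 49860 W m⁻².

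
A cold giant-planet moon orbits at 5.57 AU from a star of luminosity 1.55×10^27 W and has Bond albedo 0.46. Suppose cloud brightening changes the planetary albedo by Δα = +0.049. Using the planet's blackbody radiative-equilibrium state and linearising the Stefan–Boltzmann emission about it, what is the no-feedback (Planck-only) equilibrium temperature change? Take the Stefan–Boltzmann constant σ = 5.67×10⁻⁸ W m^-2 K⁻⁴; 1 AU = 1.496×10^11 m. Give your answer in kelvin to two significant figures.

d = 5.57 × 1.496×10^11 m = 8.333×10^11 m.
Flux at the orbit: S = L/(4πd²) = 1.55×10^27/(4π·(8.33×10^11)²) = 177.6 W m^-2.
Reference equilibrium: T_e = [S(1−α)/(4σ)]^(1/4) = 143.4 K.
The change in absorbed flux is Δ[S(1−α)/4] = −SΔα/4 = -2.176 W m^-2.
Planck response: λ_P = 4σT_e³ = 4·5.67×10⁻⁸·(143.4)³ = 0.6689 W m^-2/K.
So ΔT₀ = -2.176/0.6689 = -3.25 K.

-3.3 K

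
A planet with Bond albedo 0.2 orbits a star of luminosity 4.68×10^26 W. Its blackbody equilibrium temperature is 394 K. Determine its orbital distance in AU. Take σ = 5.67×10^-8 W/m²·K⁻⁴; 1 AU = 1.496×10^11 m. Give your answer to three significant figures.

The flux needed for this T is 4σT⁴/(1−0.2) = 6832 W/m².
S = L/(4πd²) → d = √(L/4πS) = √(4.68×10^26/(4π·6832)) = 7.383×10^10 m = 0.4935 AU.

0.494 AU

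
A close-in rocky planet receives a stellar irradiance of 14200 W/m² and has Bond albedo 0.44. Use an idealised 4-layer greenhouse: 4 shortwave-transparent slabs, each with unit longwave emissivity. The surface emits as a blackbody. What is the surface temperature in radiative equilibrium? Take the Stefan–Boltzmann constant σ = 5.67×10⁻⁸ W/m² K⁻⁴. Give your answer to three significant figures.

OLR = S(1−α)/4 = 1988 W/m²; the top layer radiates at T_e = 432.7 K.
With N = 4 opaque layers, T_s = (N+1)^(1/4)·T_e = 5^(1/4)·432.7 = 647.1 K.

647 K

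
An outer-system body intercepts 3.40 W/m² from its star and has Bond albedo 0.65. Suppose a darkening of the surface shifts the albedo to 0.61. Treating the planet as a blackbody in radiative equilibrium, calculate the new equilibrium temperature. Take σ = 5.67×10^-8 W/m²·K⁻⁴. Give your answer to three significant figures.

New equilibrium: T₂ = [(1−0.61)·3.400/(4σ)]^(1/4) = 49.17 K.

49.2 kelvin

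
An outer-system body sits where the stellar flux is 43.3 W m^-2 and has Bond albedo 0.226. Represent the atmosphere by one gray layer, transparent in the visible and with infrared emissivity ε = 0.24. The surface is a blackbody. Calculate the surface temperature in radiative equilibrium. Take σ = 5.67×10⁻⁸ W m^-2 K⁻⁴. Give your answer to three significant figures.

The planet radiates to space at T_e = [S(1−α)/(4σ)]^(1/4) = 110.3 K.
The surface balance (absorbed SW + ε·downward IR = σT_s⁴) with T_a⁴ = T_s⁴/2 reduces to T_s = T_e·[2/(2−ε)]^¼ = 113.8 K.

114 kelvin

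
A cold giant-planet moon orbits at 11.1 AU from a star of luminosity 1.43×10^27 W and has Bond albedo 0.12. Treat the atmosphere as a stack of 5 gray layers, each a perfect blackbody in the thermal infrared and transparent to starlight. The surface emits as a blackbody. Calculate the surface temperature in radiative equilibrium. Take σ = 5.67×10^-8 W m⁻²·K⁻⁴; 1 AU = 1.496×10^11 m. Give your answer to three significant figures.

176 K

d = 11.1 × 1.496×10^11 m = 1.661×10^12 m.
Flux at the orbit: S = L/(4πd²) = 1.43×10^27/(4π·(1.66×10^12)²) = 41.27 W m⁻².
Top-of-atmosphere balance: σT_e⁴ = S(1−α)/4 = 9.079 W m⁻² → T_e = 112.5 K.
Layer-by-layer balance gives σT_s⁴ = (N+1)σT_e⁴, so T_s = 6^¼·112.5 = 176.1 K.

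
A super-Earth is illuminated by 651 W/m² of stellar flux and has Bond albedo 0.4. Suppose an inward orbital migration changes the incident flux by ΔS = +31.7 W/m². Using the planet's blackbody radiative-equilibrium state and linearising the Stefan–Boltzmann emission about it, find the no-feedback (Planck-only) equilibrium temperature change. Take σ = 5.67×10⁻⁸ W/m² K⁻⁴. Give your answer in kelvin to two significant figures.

2.5 K

Reference equilibrium: T_e = [S(1−α)/(4σ)]^(1/4) = 203.7 K.
Only a fraction (1−α) is absorbed and it's spread over 4πR², so ΔF = (1−α)ΔS/4 = 4.755 W/m².
The Planck feedback parameter is 4σT_e³ = 1.917 W/m²/K.
ΔT₀ = ΔF/λ_P = 4.755/1.917 = 2.48 K.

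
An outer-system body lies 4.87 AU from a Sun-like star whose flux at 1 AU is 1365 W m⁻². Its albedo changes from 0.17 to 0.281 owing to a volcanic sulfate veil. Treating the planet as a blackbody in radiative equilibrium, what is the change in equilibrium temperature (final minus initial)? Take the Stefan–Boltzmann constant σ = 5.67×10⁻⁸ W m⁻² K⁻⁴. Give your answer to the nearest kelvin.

Irradiance scales as 1/d², so S = 1365 W m⁻² × (1/4.87)² = 57.55 W m⁻².
Initial: T₁ = [S(1−0.17)/(4σ)]^(1/4) = 120.5 K.
Final:   T₂ = [S(1−0.281)/(4σ)]^(1/4) = 116.2 K.
Change: 116.2 − 120.5 = -4.247 K.

-4 kelvin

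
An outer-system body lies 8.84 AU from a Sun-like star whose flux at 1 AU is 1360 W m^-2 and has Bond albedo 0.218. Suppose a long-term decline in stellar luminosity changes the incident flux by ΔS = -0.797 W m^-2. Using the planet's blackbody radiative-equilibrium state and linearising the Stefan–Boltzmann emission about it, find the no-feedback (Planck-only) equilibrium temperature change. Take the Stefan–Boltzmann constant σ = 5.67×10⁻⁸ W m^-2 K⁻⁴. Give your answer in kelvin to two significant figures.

Flux at the orbit: S = 1360/(8.84)² = 17.40 W m^-2.
The baseline emission temperature is T_e = 88.01 K.
Only a fraction (1−α) is absorbed and it's spread over 4πR², so ΔF = (1−α)ΔS/4 = -0.1558 W m^-2.
Planck response: λ_P = 4σT_e³ = 4·5.67×10⁻⁸·(88.01)³ = 0.1546 W m^-2/K.
Hence the no-feedback warming is ΔF/(4σT_e³) = -1.01 K.

-1.0 K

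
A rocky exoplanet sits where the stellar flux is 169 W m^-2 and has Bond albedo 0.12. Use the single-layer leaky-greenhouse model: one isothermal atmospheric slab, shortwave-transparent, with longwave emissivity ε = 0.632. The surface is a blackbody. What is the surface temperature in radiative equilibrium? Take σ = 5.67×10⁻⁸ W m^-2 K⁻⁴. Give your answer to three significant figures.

At the top of the atmosphere, σT_e⁴ = S(1−α)/4 = 37.18 W m^-2, giving T_e = 160.0 K.
For a single slab of emissivity ε, T_s⁴ = 2T_e⁴/(2−ε); thus T_s = 160.0·(1.462)^(1/4) = 176.0 K.

176 K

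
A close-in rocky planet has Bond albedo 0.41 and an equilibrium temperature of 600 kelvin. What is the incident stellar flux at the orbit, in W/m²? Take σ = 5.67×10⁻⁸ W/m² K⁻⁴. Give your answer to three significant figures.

49800 W/m²

Invert the energy balance for S: S = 4σT⁴/(1−α).
σT⁴ = 5.67×10⁻⁸·(600)⁴ = 7348 W/m².
S = 4·7348/0.59 = 49820 W/m².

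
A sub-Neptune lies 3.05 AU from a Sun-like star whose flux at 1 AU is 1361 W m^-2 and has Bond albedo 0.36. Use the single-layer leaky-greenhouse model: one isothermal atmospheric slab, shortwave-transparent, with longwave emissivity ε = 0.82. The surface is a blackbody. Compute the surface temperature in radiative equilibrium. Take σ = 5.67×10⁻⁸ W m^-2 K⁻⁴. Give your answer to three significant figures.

163 kelvin

Irradiance scales as 1/d², so S = 1361 W m^-2 × (1/3.05)² = 146.3 W m^-2.
The planet radiates to space at T_e = [S(1−α)/(4σ)]^(1/4) = 142.5 K.
For a single slab of emissivity ε, T_s⁴ = 2T_e⁴/(2−ε); thus T_s = 142.5·(1.695)^(1/4) = 162.6 K.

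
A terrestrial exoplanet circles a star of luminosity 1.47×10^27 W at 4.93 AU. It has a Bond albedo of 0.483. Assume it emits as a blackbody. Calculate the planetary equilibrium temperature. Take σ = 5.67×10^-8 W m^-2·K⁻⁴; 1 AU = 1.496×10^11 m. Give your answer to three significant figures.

Orbital distance: d = 4.93 AU = 7.375×10^11 m.
Flux at the orbit: S = L/(4πd²) = 1.47×10^27/(4π·(7.38×10^11)²) = 215.1 W m^-2.
Absorbed flux (global mean): S(1−α)/4 = 215.1·0.517/4 = 27.80 W m^-2.
Balancing against σT⁴: T = (27.80/5.67×10⁻⁸)^(1/4) = 148.8 K.

149 K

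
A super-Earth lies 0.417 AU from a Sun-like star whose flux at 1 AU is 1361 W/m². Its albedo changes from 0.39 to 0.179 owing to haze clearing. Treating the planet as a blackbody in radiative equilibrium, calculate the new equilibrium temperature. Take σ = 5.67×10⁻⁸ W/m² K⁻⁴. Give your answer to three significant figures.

Irradiance scales as 1/d², so S = 1361 W/m² × (1/0.417)² = 7827 W/m².
With the new albedo, S(1−α₂)/4 = 1606 W/m², so T₂ = 410.3 K.

410 kelvin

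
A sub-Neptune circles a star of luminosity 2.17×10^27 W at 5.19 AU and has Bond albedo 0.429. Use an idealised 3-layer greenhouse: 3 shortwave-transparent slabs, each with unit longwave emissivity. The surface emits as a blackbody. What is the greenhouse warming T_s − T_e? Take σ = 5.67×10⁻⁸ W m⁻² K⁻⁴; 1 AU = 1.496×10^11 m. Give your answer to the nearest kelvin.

d = 5.19 × 1.496×10^11 m = 7.764×10^11 m.
Flux at the orbit: S = L/(4πd²) = 2.17×10^27/(4π·(7.76×10^11)²) = 286.5 W m⁻².
Top-of-atmosphere balance: σT_e⁴ = S(1−α)/4 = 40.89 W m⁻² → T_e = 163.9 K.
Surface: T_s = (4)^¼·T_e = 231.8 K.
So the greenhouse effect raises the surface by 231.8 − 163.9 = 67.88 K.

68 K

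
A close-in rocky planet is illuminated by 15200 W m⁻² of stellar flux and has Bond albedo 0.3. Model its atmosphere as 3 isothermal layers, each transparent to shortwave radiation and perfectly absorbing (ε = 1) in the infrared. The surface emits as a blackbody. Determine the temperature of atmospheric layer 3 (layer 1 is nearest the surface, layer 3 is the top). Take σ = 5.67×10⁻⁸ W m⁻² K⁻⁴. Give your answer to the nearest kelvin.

The effective emission temperature is T_e = [S(1−α)/(4σ)]^¼ = 465.4 K.
In the N-layer model, layer k (counted from the surface) has T_k = (N+1−k)^(1/4)·T_e.
T_3 = (1)^(1/4)·465.4 = 465.4 K.

465 K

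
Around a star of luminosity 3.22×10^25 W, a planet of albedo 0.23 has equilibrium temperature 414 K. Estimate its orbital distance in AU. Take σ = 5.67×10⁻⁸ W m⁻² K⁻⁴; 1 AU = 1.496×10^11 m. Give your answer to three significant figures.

Required flux: S = 4σT⁴/(1−α) = 8653 W m⁻².
From L = 4πd²S, d = √(3.22×10^25/(4π·8653)) = 1.721×10^10 m = 0.1150 AU.

0.115 AU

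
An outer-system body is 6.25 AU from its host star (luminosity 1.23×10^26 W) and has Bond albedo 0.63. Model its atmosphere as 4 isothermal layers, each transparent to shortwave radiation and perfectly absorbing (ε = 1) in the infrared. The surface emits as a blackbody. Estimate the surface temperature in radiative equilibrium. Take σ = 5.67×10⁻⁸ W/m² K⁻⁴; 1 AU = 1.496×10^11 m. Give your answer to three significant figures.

97.8 K

Orbital distance: d = 6.25 AU = 9.350×10^11 m.
Flux at the orbit: S = L/(4πd²) = 1.23×10^26/(4π·(9.35×10^11)²) = 11.20 W/m².
The effective emission temperature is T_e = [S(1−α)/(4σ)]^¼ = 65.37 K.
Layer-by-layer balance gives σT_s⁴ = (N+1)σT_e⁴, so T_s = 5^¼·65.37 = 97.76 K.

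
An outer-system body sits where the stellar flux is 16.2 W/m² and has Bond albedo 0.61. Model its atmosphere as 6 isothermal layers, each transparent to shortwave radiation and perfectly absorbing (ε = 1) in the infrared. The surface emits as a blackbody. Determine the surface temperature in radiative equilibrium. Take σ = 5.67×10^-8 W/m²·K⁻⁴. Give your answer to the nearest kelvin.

OLR = S(1−α)/4 = 1.579 W/m²; the top layer radiates at T_e = 72.65 K.
With N = 6 opaque layers, T_s = (N+1)^(1/4)·T_e = 7^(1/4)·72.65 = 118.2 K.

118 K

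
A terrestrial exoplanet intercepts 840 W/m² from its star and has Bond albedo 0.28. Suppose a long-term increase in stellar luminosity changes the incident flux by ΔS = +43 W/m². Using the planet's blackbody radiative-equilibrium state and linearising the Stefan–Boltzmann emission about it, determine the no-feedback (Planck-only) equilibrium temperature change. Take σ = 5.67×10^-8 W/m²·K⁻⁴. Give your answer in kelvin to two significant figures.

2.9 K

The baseline emission temperature is T_e = 227.2 K.
ΔF = Δ[S(1−α)]/4 = (1−0.28)·+43/4 = 7.740 W/m².
Linearising σT⁴ gives d(σT⁴)/dT = 4σT_e³ = 2.661 W/m² per K.
ΔT₀ = ΔF/λ_P = 7.740/2.661 = 2.91 K.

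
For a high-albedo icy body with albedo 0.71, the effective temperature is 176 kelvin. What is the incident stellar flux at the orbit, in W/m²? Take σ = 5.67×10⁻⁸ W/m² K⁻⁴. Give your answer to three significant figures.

750 W/m²

From S(1−α)/4 = σT⁴: S = 4σT⁴/(1−α).
The emitted flux is σT⁴ = 54.40 W/m².
S = 4·54.40/0.29 = 750.4 W/m².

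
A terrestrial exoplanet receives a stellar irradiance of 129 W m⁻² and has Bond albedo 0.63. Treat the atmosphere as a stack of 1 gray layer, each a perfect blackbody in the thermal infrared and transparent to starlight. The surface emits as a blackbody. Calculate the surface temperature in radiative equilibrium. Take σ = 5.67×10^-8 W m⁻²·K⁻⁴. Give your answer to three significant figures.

143 K

Top-of-atmosphere balance: σT_e⁴ = S(1−α)/4 = 11.93 W m⁻² → T_e = 120.4 K.
With N = 1 opaque layers, T_s = (N+1)^(1/4)·T_e = 2^(1/4)·120.4 = 143.2 K.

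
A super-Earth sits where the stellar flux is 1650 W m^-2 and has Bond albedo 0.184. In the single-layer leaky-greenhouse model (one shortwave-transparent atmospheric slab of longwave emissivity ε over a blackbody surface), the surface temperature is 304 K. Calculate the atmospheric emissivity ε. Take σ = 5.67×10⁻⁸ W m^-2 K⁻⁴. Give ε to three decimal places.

0.610

First, T_e = [1650·(1−0.184)/(4σ)]^(1/4) = 277.6 K.
T_s⁴ = T_e⁴·2/(2−ε) → ε = 2 − 2(T_e/T_s)⁴ = 2 − 2·(277.6/304)⁴ = 0.6098.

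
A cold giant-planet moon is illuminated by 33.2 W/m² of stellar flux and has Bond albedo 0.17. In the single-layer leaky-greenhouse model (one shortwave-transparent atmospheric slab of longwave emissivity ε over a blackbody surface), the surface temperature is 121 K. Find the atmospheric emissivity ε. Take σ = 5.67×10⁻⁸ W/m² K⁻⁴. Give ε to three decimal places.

0.866

TOA balance gives T_e = 105.0 K.
T_s⁴ = T_e⁴·2/(2−ε) → ε = 2 − 2(T_e/T_s)⁴ = 2 − 2·(105.0/121)⁴ = 0.8664.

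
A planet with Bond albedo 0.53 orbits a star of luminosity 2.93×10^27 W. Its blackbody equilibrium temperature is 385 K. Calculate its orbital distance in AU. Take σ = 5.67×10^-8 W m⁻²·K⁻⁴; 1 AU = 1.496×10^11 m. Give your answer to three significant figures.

Energy balance gives S = 4σT⁴/(1−α) = 10600 W m⁻².
From L = 4πd²S, d = √(2.93×10^27/(4π·10600)) = 1.483×10^11 m = 0.9913 AU.

0.991 AU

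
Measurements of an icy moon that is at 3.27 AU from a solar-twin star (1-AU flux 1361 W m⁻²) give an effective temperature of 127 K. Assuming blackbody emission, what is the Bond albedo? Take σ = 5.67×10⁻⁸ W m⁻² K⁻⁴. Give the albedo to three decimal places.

By the inverse-square law, S = 1361/3.27² = 127.3 W m⁻².
Energy balance: S(1−α)/4 = σT⁴, so 1−α = 4σT⁴/S.
σT⁴ = 14.75 W m⁻², so 4σT⁴ = 59.00 W m⁻².
Hence α = 1 − 59.00/127.3 = 0.5365.

0.536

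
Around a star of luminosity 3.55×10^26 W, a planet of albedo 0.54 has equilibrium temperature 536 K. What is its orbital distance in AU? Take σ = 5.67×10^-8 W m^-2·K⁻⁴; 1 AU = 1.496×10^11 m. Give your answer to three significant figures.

Required flux: S = 4σT⁴/(1−α) = 40700 W m^-2.
Then d = [L/(4πS)]^(1/2) = 2.635×10^10 m, i.e. 0.1761 AU.

0.176 AU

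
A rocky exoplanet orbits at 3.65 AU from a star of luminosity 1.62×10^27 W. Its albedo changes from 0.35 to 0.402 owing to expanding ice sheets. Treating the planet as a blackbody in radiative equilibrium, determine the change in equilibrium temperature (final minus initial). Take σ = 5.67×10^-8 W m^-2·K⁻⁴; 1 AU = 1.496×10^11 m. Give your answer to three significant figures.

-3.87 K

d = 3.65 × 1.496×10^11 m = 5.460×10^11 m.
Spreading L over a sphere of radius d: S = 1.62×10^27/(4π·5.46×10^11²) = 432.4 W m^-2.
With α = 0.35, T₁ = 187.6 K.
After:  T₂ = [432.4·0.598/(4σ)]^(1/4) = 183.8 K.
Change: 183.8 − 187.6 = -3.871 K.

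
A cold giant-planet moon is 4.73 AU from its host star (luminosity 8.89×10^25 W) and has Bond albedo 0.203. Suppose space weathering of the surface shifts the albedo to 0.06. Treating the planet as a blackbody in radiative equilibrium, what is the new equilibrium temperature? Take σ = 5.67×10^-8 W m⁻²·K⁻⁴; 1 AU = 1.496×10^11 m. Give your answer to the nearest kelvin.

Orbital distance: d = 4.73 AU = 7.076×10^11 m.
Spreading L over a sphere of radius d: S = 8.89×10^25/(4π·7.08×10^11²) = 14.13 W m⁻².
With the new albedo, S(1−α₂)/4 = 3.320 W m⁻², so T₂ = 87.48 K.

87 K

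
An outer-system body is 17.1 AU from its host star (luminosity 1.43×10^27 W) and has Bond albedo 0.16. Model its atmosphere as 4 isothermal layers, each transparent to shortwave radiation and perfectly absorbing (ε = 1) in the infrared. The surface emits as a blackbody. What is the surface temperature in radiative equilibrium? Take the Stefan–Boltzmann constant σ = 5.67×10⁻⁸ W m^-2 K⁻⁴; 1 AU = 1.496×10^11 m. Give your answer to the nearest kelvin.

134 K

d = 17.1 × 1.496×10^11 m = 2.558×10^12 m.
S = L/(4πd²) = 17.39 W m^-2.
The effective emission temperature is T_e = [S(1−α)/(4σ)]^¼ = 89.58 K.
For an N-layer opaque stack, T_s⁴ = (N+1)T_e⁴, hence T_s = (5)^(1/4)×89.58 K = 134.0 K.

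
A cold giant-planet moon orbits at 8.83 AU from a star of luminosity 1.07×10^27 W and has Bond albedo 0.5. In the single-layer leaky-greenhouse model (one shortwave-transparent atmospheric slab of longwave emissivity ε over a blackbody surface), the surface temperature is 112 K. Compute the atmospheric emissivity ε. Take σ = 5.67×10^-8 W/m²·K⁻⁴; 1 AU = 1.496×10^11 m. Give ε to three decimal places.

0.633

d = 8.83 × 1.496×10^11 m = 1.321×10^12 m.
Spreading L over a sphere of radius d: S = 1.07×10^27/(4π·1.32×10^12²) = 48.80 W/m².
TOA balance gives T_e = 101.8 K.
T_s⁴ = T_e⁴·2/(2−ε) → ε = 2 − 2(T_e/T_s)⁴ = 2 − 2·(101.8/112)⁴ = 0.6327.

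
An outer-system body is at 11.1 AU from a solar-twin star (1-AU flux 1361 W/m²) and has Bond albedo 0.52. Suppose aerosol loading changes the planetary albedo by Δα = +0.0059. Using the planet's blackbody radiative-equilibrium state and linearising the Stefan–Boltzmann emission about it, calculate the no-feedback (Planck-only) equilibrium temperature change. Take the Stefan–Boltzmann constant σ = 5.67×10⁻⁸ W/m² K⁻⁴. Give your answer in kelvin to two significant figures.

-0.21 kelvin

Flux at the orbit: S = 1361/(11.1)² = 11.05 W/m².
Reference equilibrium: T_e = [S(1−α)/(4σ)]^(1/4) = 69.53 K.
The change in absorbed flux is Δ[S(1−α)/4] = −SΔα/4 = -0.01629 W/m².
Planck response: λ_P = 4σT_e³ = 4·5.67×10⁻⁸·(69.53)³ = 0.07625 W/m²/K.
Hence the no-feedback warming is ΔF/(4σT_e³) = -0.214 K.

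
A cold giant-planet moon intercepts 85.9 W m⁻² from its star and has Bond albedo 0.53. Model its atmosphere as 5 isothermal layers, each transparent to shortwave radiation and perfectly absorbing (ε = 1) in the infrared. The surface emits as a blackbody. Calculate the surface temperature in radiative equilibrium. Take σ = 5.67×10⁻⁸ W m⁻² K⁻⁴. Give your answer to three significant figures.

Top-of-atmosphere balance: σT_e⁴ = S(1−α)/4 = 10.09 W m⁻² → T_e = 115.5 K.
Layer-by-layer balance gives σT_s⁴ = (N+1)σT_e⁴, so T_s = 6^¼·115.5 = 180.8 K.

181 K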